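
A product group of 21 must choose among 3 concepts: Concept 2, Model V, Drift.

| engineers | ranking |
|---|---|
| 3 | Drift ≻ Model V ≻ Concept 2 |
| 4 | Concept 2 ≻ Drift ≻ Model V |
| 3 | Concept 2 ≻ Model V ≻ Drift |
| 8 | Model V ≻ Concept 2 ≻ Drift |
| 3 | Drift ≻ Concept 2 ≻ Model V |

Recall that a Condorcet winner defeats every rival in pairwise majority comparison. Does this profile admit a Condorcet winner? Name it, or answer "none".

Model V

Check each pair by majority over 21 ballots:
Concept 2 vs Model V: Model V, 11–10.
Concept 2 vs Drift: Concept 2 wins 15–6.
Model V vs Drift: Model V is ranked higher on 3+8 = 11 ballots, Drift on 10. Model V wins 11–10.
Only Model V has no losses; Model V is the Condorcet winner.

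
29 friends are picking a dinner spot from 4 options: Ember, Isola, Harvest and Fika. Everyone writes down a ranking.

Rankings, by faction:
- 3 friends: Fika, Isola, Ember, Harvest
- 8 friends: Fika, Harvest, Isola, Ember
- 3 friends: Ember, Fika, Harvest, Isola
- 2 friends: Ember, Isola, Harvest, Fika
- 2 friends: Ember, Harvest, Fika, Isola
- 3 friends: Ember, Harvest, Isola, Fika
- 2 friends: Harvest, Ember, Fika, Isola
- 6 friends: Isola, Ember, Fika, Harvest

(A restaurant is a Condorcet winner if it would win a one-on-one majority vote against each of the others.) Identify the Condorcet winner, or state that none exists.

none

Pairwise majorities:
Ember vs Isola: 12 to 17, Isola.
Ember vs Harvest: Ember preferred on 3+3+2+2+3+6 = 19 ballots; Ember wins 19–10.
Ember vs Fika: 3+2+2+3+2+6 = 18 for Ember, 11 for Fika — Ember by 18–11.
Isola vs Harvest: 11 to 18, Harvest.
Isola vs Fika: 2+3+6 = 11 for Isola, 18 for Fika — Fika by 18–11.
Harvest vs Fika: 2+2+3+2 = 9 for Harvest, 20 for Fika — Fika by 20–9.
Each restaurant drops at least one matchup (Ember loses to Isola; Isola loses to Harvest; Harvest loses to Ember; Fika loses to Ember); the cycle Ember beats Harvest beats Isola beats Ember rules out a Condorcet winner.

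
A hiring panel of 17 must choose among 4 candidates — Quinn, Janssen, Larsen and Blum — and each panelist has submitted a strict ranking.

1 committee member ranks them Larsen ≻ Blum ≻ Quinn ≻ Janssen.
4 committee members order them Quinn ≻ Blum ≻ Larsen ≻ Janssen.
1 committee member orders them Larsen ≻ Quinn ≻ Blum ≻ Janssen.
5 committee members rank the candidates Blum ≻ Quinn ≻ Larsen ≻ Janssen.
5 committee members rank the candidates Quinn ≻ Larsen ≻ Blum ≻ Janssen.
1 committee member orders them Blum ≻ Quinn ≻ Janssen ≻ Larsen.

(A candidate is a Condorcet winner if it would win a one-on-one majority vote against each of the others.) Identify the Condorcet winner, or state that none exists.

Check each pair by majority over 17 ballots:
Quinn vs Janssen: Quinn preferred on 1+4+1+5+5+1 = 17 ballots; Quinn wins 17–0.
Quinn vs Larsen: Quinn wins 15–2.
Quinn–Blum: Quinn 10–7.
Janssen vs Larsen: 1 to 16, Larsen.
Janssen vs Blum: Blum, 17–0.
Larsen–Blum: Blum 10–7.
Quinn wins every pairwise contest, so Quinn is the Condorcet winner.

Quinn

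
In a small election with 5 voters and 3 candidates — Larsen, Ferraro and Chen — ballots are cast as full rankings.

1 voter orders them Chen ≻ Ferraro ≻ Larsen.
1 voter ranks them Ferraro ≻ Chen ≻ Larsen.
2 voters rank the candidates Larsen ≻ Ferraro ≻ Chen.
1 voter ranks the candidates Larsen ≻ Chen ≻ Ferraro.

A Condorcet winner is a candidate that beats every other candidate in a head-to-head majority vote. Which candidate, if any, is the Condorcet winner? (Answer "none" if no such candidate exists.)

Pairwise majorities:
Larsen vs Ferraro: Larsen preferred on 2+1 = 3 ballots; Larsen wins 3–2.
Larsen vs Chen: Larsen is ranked higher on 2+1 = 3 ballots, Chen on 2. Larsen wins 3–2.
Ferraro vs Chen: Ferraro is ranked higher on 1+2 = 3 ballots, Chen on 2. Ferraro wins 3–2.
Larsen defeats every rival head-to-head and is the Condorcet winner.

Larsen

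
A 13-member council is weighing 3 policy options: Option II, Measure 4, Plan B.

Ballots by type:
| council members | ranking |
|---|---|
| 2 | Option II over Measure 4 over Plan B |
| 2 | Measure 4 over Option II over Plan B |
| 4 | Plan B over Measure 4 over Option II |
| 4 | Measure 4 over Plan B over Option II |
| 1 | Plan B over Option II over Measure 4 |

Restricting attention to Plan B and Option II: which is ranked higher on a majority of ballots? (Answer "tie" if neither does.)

Plan B

Ballots ranking Plan B above Option II: 4 + 4 + 1 = 9.
Ballots ranking Option II above Plan B: 13 − 9 = 4.
Plan B wins the head-to-head 9–4.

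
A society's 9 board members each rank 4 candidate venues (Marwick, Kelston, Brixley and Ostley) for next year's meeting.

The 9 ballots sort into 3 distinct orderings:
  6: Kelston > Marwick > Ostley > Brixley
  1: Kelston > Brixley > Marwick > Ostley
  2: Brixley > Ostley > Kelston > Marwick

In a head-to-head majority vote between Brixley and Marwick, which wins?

Ballots ranking Brixley above Marwick: 1 + 2 = 3.
Ballots ranking Marwick above Brixley: 9 − 3 = 6.
Marwick wins the head-to-head 6–3.

Marwick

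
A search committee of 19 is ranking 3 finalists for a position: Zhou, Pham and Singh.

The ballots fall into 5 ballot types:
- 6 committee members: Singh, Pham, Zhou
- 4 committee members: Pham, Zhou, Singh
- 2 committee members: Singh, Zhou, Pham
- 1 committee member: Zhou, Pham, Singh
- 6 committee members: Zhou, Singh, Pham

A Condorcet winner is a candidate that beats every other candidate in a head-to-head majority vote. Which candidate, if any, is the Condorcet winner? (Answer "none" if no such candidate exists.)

Check each pair by majority over 19 ballots:
Zhou vs Pham: 9 to 10, Pham.
Zhou vs Singh: Zhou preferred on 4+1+6 = 11 ballots; Zhou wins 11–8.
Pham vs Singh: Pham is ranked higher on 4+1 = 5 ballots, Singh on 14. Singh wins 14–5.
Each candidate drops at least one matchup (Zhou loses to Pham; Pham loses to Singh; Singh loses to Zhou); the cycle Zhou > Singh > Pham > Zhou rules out a Condorcet winner.

none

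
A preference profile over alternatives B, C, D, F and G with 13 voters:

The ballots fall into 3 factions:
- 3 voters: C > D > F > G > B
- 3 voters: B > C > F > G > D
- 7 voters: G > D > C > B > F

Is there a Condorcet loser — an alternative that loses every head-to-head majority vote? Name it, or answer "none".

Pairwise majorities:
B vs C: 3 for B, 10 for C — C by 10–3.
B vs D: B preferred on 3 ballots; D wins 10–3.
B vs F: B, 10–3.
B vs G: 3 to 10, G.
C vs D: 3+3 = 6 for C, 7 for D — D by 7–6.
C vs F: C, 13–0.
C vs G: 3+3 = 6 for C, 7 for G — G by 7–6.
D vs F: D wins 10–3.
D–G: G 10–3.
F vs G: 6 to 7, G.
F is beaten in every head-to-head and is the Condorcet loser.

F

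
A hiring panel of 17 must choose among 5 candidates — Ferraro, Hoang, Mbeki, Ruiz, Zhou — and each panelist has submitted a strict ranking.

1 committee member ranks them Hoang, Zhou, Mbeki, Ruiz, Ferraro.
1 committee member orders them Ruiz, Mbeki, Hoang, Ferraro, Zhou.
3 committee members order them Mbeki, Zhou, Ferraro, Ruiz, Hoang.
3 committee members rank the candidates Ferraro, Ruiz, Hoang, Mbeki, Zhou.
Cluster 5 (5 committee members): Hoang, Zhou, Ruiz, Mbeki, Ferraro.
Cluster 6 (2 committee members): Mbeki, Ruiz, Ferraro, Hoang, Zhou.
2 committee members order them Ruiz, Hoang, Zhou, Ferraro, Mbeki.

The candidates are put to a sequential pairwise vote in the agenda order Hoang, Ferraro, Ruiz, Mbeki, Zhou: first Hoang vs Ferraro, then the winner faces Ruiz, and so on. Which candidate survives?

Zhou

Round 1: Hoang vs Ferraro — 9–8, Hoang advances.
Round 2: Hoang vs Ruiz — 6–11, Ruiz advances.
Round 3: Ruiz vs Mbeki — 11–6, Ruiz advances.
Round 4: Ruiz vs Zhou — 8–9, Zhou advances.
The agenda winner is Zhou.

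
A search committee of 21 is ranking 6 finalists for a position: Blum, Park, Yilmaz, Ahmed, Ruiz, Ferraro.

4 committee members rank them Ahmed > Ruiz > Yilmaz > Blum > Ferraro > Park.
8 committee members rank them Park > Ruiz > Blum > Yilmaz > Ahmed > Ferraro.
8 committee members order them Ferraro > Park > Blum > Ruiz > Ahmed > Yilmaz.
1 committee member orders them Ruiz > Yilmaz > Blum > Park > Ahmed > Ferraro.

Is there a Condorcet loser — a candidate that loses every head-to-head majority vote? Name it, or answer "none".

Pairwise majorities:
Blum–Park: Park 16–5.
Blum vs Yilmaz: Blum wins 16–5.
Blum vs Ahmed: Blum wins 17–4.
Blum vs Ruiz: 8 to 13, Ruiz.
Blum vs Ferraro: Blum, 13–8.
Park–Yilmaz: Park 16–5.
Park vs Ahmed: Park, 17–4.
Park vs Ruiz: Park is ranked higher on 8+8 = 16 ballots, Ruiz on 5. Park wins 16–5.
Park vs Ferraro: Ferraro wins 12–9.
Yilmaz vs Ahmed: Yilmaz is ranked higher on 8+1 = 9 ballots, Ahmed on 12. Ahmed wins 12–9.
Yilmaz vs Ruiz: Ruiz wins 21–0.
Yilmaz vs Ferraro: Yilmaz, 13–8.
Ahmed vs Ruiz: Ahmed preferred on 4 ballots; Ruiz wins 17–4.
Ahmed vs Ferraro: Ahmed wins 13–8.
Ruiz–Ferraro: Ruiz 13–8.
Each candidate has at least one pairwise win (Blum beats Yilmaz; Park beats Blum; Yilmaz beats Ferraro; Ahmed beats Yilmaz; Ruiz beats Blum; Ferraro beats Park) — no Condorcet loser.

none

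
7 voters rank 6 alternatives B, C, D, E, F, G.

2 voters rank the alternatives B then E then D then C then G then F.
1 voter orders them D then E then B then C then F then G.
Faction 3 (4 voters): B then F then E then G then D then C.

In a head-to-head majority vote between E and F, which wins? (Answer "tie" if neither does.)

F

Ballots ranking E above F: 2 + 1 = 3.
Ballots ranking F above E: 7 − 3 = 4.
F wins the head-to-head 4–3.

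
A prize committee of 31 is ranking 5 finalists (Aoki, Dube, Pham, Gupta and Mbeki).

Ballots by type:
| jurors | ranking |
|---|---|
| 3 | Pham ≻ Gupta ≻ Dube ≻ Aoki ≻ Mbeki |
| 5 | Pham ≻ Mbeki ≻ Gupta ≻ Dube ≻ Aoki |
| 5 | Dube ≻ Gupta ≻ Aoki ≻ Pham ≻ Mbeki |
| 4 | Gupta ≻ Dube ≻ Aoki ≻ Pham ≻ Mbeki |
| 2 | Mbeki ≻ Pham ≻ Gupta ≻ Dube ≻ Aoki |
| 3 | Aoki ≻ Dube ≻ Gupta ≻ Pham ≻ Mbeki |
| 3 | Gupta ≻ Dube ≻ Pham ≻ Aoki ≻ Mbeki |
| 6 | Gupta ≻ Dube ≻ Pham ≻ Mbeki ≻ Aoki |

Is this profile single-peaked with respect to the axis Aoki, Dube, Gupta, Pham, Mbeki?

yes

Axis positions: Aoki=1, Dube=2, Gupta=3, Pham=4, Mbeki=5.
Type 1 (peak Pham at position 4): ranking walks positions 4-3-2-1-5, expanding outward from the peak — single-peaked.
Type 2 (peak Pham at position 4): ranking walks positions 4-5-3-2-1, expanding outward from the peak — single-peaked.
Type 3 (peak Dube at position 2): ranking walks positions 2-3-1-4-5, expanding outward from the peak — single-peaked.
Type 4 (peak Gupta at position 3): ranking walks positions 3-2-1-4-5, expanding outward from the peak — single-peaked.
Type 5 (peak Mbeki at position 5): ranking walks positions 5-4-3-2-1, expanding outward from the peak — single-peaked.
Type 6 (peak Aoki at position 1): ranking walks positions 1-2-3-4-5, expanding outward from the peak — single-peaked.
Type 7 (peak Gupta at position 3): ranking walks positions 3-2-4-1-5, expanding outward from the peak — single-peaked.
Type 8 (peak Gupta at position 3): ranking walks positions 3-2-4-5-1, expanding outward from the peak — single-peaked.
Every ranking is single-peaked on this axis.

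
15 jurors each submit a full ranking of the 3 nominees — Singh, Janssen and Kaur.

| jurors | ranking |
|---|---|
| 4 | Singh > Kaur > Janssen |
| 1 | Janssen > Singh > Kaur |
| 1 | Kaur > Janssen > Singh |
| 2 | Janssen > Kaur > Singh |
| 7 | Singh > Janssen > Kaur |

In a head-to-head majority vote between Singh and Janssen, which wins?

Singh

Ballots ranking Singh above Janssen: 4 + 7 = 11.
Ballots ranking Janssen above Singh: 15 − 11 = 4.
Singh wins the head-to-head 11–4.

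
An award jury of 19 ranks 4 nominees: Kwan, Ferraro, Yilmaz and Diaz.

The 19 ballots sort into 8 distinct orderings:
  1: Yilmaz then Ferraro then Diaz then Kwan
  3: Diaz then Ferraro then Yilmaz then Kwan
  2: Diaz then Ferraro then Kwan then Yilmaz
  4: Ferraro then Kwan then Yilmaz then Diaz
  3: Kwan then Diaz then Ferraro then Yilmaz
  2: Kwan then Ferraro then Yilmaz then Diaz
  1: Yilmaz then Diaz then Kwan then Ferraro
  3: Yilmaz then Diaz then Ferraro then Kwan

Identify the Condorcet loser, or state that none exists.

Head-to-head results (19 jurors):
Kwan vs Ferraro: Ferraro wins 13–6.
Kwan vs Yilmaz: 11 to 8, Kwan.
Kwan–Diaz: Diaz 10–9.
Ferraro–Yilmaz: Ferraro 14–5.
Ferraro vs Diaz: Diaz wins 12–7.
Yilmaz vs Diaz: Yilmaz wins 11–8.
Every nominee wins at least one matchup (Kwan beats Yilmaz; Ferraro beats Kwan; Yilmaz beats Diaz; Diaz beats Kwan), so there is no Condorcet loser.

none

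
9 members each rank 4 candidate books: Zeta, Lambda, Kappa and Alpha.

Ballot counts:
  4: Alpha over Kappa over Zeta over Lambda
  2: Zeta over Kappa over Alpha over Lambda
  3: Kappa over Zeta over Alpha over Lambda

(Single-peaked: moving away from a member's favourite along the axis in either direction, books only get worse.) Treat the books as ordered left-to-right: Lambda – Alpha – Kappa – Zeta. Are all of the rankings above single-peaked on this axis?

Axis positions: Lambda=1, Alpha=2, Kappa=3, Zeta=4.
Ballot type 1 (peak Alpha at position 2): ranking walks positions 2-3-4-1, expanding outward from the peak — single-peaked.
Ballot type 2 (peak Zeta at position 4): ranking walks positions 4-3-2-1, expanding outward from the peak — single-peaked.
Ballot type 3 (peak Kappa at position 3): ranking walks positions 3-4-2-1, expanding outward from the peak — single-peaked.
Every ranking is single-peaked on this axis.

yes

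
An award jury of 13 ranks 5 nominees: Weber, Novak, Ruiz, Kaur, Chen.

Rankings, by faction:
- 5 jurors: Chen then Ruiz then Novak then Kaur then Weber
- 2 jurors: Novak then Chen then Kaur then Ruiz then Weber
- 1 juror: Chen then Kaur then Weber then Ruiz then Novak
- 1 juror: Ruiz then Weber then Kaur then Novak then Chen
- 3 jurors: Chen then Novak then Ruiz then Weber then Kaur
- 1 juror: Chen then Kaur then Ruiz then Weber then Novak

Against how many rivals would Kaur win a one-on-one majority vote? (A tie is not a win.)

Kaur against each rival (13 jurors):
Kaur vs Weber: Kaur preferred on 5+2+1+1 = 9 ballots; Kaur wins 9–4.
Kaur vs Novak: Novak, 10–3.
Kaur vs Ruiz: Ruiz, 9–4.
Kaur vs Chen: Chen wins 12–1.
Kaur beats Weber; loses to Novak, Ruiz, Chen — 1 pairwise win.

1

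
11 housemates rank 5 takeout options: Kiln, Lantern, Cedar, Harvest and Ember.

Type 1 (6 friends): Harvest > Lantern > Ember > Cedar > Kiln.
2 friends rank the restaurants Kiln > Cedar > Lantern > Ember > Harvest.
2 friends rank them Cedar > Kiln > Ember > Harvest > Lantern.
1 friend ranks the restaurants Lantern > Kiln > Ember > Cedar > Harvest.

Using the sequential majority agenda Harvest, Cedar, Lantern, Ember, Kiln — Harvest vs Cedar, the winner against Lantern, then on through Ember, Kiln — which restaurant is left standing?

Round 1: Harvest vs Cedar — 6–5, Harvest advances.
Round 2: Harvest vs Lantern — 8–3, Harvest advances.
Round 3: Harvest vs Ember — 6–5, Harvest advances.
Round 4: Harvest vs Kiln — 6–5, Harvest advances.
The agenda winner is Harvest.

Harvest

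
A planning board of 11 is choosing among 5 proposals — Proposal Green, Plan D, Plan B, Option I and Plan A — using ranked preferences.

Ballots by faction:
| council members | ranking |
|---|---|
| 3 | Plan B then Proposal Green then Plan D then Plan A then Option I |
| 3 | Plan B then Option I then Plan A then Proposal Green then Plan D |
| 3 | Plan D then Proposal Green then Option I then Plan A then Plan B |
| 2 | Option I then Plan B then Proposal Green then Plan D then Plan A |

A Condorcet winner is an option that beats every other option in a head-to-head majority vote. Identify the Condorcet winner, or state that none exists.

Plan B

Check each pair by majority over 11 ballots:
Proposal Green vs Plan D: 3+3+2 = 8 for Proposal Green, 3 for Plan D — Proposal Green by 8–3.
Proposal Green vs Plan B: 3 for Proposal Green, 8 for Plan B — Plan B by 8–3.
Proposal Green vs Option I: 3+3 = 6 for Proposal Green, 5 for Option I — Proposal Green by 6–5.
Proposal Green vs Plan A: Proposal Green preferred on 3+3+2 = 8 ballots; Proposal Green wins 8–3.
Plan D vs Plan B: 3 to 8, Plan B.
Plan D vs Option I: 6 to 5, Plan D.
Plan D vs Plan A: 3+3+2 = 8 for Plan D, 3 for Plan A — Plan D by 8–3.
Plan B vs Option I: 6 to 5, Plan B.
Plan B vs Plan A: 8 to 3, Plan B.
Option I vs Plan A: 3+3+2 = 8 for Option I, 3 for Plan A — Option I by 8–3.
Only Plan B has no losses; Plan B is the Condorcet winner.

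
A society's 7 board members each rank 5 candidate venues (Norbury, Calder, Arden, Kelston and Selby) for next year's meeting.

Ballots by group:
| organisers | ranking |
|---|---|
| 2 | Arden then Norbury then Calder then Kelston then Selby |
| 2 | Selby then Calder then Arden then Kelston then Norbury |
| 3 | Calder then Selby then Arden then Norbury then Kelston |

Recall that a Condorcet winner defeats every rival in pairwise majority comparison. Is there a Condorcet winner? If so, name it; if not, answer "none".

Pairwise majorities:
Norbury vs Calder: 2 to 5, Calder.
Norbury vs Arden: Norbury is ranked higher on 0 ballots, Arden on 7. Arden wins 7–0.
Norbury vs Kelston: Norbury is ranked higher on 2+3 = 5 ballots, Kelston on 2. Norbury wins 5–2.
Norbury vs Selby: Norbury preferred on 2 ballots; Selby wins 5–2.
Calder vs Arden: 5 to 2, Calder.
Calder vs Kelston: Calder preferred on 2+2+3 = 7 ballots; Calder wins 7–0.
Calder vs Selby: Calder is ranked higher on 2+3 = 5 ballots, Selby on 2. Calder wins 5–2.
Arden vs Kelston: 2+2+3 = 7 for Arden, 0 for Kelston — Arden by 7–0.
Arden vs Selby: Arden is ranked higher on 2 ballots, Selby on 5. Selby wins 5–2.
Kelston vs Selby: Kelston is ranked higher on 2 ballots, Selby on 5. Selby wins 5–2.
Only Calder has no losses; Calder is the Condorcet winner.

Calder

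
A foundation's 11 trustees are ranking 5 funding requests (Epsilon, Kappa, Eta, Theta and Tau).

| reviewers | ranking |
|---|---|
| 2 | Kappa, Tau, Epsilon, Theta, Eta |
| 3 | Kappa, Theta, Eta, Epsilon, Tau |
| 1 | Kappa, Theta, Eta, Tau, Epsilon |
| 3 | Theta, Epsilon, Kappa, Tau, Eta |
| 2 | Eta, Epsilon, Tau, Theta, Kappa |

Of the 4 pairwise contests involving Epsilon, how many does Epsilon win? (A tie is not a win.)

Epsilon against each rival (11 reviewers):
Epsilon vs Kappa: Kappa, 6–5.
Epsilon vs Eta: 2+3 = 5 for Epsilon, 6 for Eta — Eta by 6–5.
Epsilon vs Theta: Epsilon preferred on 2+2 = 4 ballots; Theta wins 7–4.
Epsilon vs Tau: Epsilon is ranked higher on 3+3+2 = 8 ballots, Tau on 3. Epsilon wins 8–3.
Epsilon beats Tau; loses to Kappa, Eta, Theta — 1 pairwise win.

1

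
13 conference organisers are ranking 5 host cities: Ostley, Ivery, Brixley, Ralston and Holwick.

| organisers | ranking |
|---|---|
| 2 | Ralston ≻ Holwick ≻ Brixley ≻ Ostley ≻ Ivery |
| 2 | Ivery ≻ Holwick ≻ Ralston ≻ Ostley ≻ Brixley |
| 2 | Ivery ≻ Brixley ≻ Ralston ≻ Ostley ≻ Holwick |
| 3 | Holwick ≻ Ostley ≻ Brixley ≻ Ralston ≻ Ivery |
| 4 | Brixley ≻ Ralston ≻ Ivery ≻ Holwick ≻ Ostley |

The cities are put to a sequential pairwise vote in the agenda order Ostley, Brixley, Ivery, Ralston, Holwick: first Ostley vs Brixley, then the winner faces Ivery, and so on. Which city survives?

Holwick

Round 1: Ostley vs Brixley — 5–8, Brixley advances.
Round 2: Brixley vs Ivery — 9–4, Brixley advances.
Round 3: Brixley vs Ralston — 9–4, Brixley advances.
Round 4: Brixley vs Holwick — 6–7, Holwick advances.
The agenda winner is Holwick.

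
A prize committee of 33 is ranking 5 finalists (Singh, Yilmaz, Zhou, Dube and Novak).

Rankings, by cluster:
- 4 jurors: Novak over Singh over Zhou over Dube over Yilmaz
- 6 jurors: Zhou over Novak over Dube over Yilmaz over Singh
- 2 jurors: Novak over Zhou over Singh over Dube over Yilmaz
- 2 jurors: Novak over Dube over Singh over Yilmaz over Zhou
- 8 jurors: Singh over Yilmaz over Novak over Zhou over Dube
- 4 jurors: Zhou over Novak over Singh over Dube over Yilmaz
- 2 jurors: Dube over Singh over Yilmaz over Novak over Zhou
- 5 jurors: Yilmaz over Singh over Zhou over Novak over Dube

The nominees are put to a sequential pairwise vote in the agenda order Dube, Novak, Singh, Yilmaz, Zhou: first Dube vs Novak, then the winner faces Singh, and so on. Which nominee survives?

Round 1: Dube vs Novak — 2–31, Novak advances.
Round 2: Novak vs Singh — 18–15, Novak advances.
Round 3: Novak vs Yilmaz — 18–15, Novak advances.
Round 4: Novak vs Zhou — 18–15, Novak advances.
Novak survives the agenda.

Novak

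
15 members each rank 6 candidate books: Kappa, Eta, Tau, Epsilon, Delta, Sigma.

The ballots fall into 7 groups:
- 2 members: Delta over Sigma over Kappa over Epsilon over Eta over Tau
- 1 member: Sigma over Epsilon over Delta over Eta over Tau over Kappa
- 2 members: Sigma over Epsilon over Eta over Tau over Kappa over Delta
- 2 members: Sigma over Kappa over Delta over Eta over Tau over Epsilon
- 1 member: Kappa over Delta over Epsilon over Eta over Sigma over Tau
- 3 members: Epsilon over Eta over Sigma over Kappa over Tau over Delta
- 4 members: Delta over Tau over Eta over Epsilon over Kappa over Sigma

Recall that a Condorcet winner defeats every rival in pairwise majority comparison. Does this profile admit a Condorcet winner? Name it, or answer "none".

Head-to-head results (15 members):
Kappa vs Eta: 5 to 10, Eta.
Kappa vs Tau: Kappa preferred on 2+2+1+3 = 8 ballots; Kappa wins 8–7.
Kappa vs Epsilon: Kappa is ranked higher on 2+2+1 = 5 ballots, Epsilon on 10. Epsilon wins 10–5.
Kappa vs Delta: Kappa preferred on 2+2+1+3 = 8 ballots; Kappa wins 8–7.
Kappa vs Sigma: 5 to 10, Sigma.
Eta vs Tau: Eta is ranked higher on 2+1+2+2+1+3 = 11 ballots, Tau on 4. Eta wins 11–4.
Eta vs Epsilon: 6 to 9, Epsilon.
Eta vs Delta: Eta is ranked higher on 2+3 = 5 ballots, Delta on 10. Delta wins 10–5.
Eta vs Sigma: 1+3+4 = 8 for Eta, 7 for Sigma — Eta by 8–7.
Tau vs Epsilon: 6 to 9, Epsilon.
Tau vs Delta: 2+3 = 5 for Tau, 10 for Delta — Delta by 10–5.
Tau vs Sigma: 4 to 11, Sigma.
Epsilon vs Delta: Epsilon preferred on 1+2+3 = 6 ballots; Delta wins 9–6.
Epsilon vs Sigma: 1+3+4 = 8 for Epsilon, 7 for Sigma — Epsilon by 8–7.
Delta vs Sigma: 7 to 8, Sigma.
No book is unbeaten: Kappa loses to Eta; Eta loses to Epsilon; Tau loses to Kappa; Epsilon loses to Delta; Delta loses to Kappa; Sigma loses to Eta. In particular Kappa → Delta → Eta → Kappa is a majority cycle — no Condorcet winner exists.

none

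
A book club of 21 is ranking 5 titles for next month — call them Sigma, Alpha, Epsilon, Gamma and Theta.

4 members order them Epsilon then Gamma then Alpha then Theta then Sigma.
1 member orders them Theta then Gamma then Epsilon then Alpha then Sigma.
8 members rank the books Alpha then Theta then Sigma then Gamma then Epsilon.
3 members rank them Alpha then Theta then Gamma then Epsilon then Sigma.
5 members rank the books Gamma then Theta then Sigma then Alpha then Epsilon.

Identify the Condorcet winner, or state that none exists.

Pairwise majorities:
Sigma vs Alpha: Alpha wins 16–5.
Sigma vs Epsilon: Sigma is ranked higher on 8+5 = 13 ballots, Epsilon on 8. Sigma wins 13–8.
Sigma vs Gamma: 8 for Sigma, 13 for Gamma — Gamma by 13–8.
Sigma vs Theta: Theta, 21–0.
Alpha vs Epsilon: 8+3+5 = 16 for Alpha, 5 for Epsilon — Alpha by 16–5.
Alpha vs Gamma: Alpha preferred on 8+3 = 11 ballots; Alpha wins 11–10.
Alpha vs Theta: Alpha wins 15–6.
Epsilon vs Gamma: Epsilon preferred on 4 ballots; Gamma wins 17–4.
Epsilon vs Theta: Theta wins 17–4.
Gamma vs Theta: Theta, 12–9.
Alpha wins every pairwise contest, so Alpha is the Condorcet winner.

Alpha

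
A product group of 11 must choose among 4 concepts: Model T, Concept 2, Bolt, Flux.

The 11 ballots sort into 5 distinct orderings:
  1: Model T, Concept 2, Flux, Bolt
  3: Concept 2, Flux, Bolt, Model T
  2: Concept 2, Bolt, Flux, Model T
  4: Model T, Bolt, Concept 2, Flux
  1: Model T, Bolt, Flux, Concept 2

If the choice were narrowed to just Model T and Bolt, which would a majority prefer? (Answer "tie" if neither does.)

Ballots ranking Model T above Bolt: 1 + 4 + 1 = 6.
Ballots ranking Bolt above Model T: 11 − 6 = 5.
Model T wins the head-to-head 6–5.

Model T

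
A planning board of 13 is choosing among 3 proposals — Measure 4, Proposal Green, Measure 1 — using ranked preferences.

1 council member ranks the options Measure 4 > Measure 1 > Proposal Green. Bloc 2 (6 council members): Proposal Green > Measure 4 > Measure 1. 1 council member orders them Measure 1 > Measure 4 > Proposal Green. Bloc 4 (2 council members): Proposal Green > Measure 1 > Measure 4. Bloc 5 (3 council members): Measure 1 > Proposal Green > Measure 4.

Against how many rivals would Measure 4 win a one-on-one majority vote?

1

Measure 4 against each rival (13 council members):
Measure 4 vs Proposal Green: Proposal Green wins 11–2.
Measure 4 vs Measure 1: 7 to 6, Measure 4.
Measure 4 beats Measure 1; loses to Proposal Green — 1 pairwise win.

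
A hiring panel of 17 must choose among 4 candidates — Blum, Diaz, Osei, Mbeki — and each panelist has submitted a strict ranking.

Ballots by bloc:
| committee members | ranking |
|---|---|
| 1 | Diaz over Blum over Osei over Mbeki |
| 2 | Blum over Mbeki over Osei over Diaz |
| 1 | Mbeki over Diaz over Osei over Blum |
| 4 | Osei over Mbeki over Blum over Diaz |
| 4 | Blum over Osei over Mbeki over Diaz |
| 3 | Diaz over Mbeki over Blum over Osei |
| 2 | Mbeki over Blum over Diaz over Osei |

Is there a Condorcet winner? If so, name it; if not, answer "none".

none

Pairwise majorities:
Blum vs Diaz: Blum, 12–5.
Blum vs Osei: Blum wins 12–5.
Blum–Mbeki: Mbeki 10–7.
Diaz vs Osei: Osei wins 10–7.
Diaz–Mbeki: Mbeki 13–4.
Osei vs Mbeki: Osei wins 9–8.
Every candidate loses at least once (Blum loses to Mbeki; Diaz loses to Blum; Osei loses to Blum; Mbeki loses to Osei). The majority relation contains the cycle Blum beats Osei beats Mbeki beats Blum, so there is no Condorcet winner.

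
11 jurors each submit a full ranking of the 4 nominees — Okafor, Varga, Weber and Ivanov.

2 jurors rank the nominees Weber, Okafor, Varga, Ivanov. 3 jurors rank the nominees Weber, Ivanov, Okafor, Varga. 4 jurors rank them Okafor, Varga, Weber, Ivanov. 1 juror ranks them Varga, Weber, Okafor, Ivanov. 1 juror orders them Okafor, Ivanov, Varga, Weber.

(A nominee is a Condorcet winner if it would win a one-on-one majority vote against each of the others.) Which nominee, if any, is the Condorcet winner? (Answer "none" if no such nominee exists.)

none

Pairwise majorities:
Okafor vs Varga: Okafor is ranked higher on 2+3+4+1 = 10 ballots, Varga on 1. Okafor wins 10–1.
Okafor vs Weber: 5 to 6, Weber.
Okafor vs Ivanov: Okafor preferred on 2+4+1+1 = 8 ballots; Okafor wins 8–3.
Varga vs Weber: 6 to 5, Varga.
Varga vs Ivanov: Varga is ranked higher on 2+4+1 = 7 ballots, Ivanov on 4. Varga wins 7–4.
Weber vs Ivanov: 2+3+4+1 = 10 for Weber, 1 for Ivanov — Weber by 10–1.
Every nominee loses at least once (Okafor loses to Weber; Varga loses to Okafor; Weber loses to Varga; Ivanov loses to Okafor). The majority relation contains the cycle Okafor → Varga → Weber → Okafor, so there is no Condorcet winner.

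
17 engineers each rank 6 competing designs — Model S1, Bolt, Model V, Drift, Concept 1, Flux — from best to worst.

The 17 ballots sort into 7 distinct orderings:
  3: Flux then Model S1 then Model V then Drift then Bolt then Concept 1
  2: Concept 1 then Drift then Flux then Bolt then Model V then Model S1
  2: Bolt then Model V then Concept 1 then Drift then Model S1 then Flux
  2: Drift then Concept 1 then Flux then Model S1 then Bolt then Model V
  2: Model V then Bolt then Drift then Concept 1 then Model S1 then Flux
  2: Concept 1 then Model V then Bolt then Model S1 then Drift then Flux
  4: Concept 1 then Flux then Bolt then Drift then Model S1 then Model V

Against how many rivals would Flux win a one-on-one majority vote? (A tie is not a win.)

Flux against each rival (17 engineers):
Flux–Model S1: Flux 11–6.
Flux vs Bolt: Flux wins 11–6.
Flux vs Model V: 3+2+2+4 = 11 for Flux, 6 for Model V — Flux by 11–6.
Flux vs Drift: Flux preferred on 3+4 = 7 ballots; Drift wins 10–7.
Flux vs Concept 1: Concept 1, 14–3.
Flux beats Model S1, Bolt, Model V; loses to Drift, Concept 1 — 3 pairwise wins.

3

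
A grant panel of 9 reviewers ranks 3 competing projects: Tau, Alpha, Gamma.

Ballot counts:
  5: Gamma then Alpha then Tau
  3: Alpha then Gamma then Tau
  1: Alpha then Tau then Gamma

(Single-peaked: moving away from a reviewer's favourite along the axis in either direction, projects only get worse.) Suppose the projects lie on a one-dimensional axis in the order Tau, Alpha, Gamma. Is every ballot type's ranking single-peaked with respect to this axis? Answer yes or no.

Axis positions: Tau=1, Alpha=2, Gamma=3.
Ballot type 1 (peak Gamma at position 3): ranking walks positions 3-2-1, expanding outward from the peak — single-peaked.
Ballot type 2 (peak Alpha at position 2): ranking walks positions 2-3-1, expanding outward from the peak — single-peaked.
Ballot type 3 (peak Alpha at position 2): ranking walks positions 2-1-3, expanding outward from the peak — single-peaked.
Every ranking is single-peaked on this axis.

yes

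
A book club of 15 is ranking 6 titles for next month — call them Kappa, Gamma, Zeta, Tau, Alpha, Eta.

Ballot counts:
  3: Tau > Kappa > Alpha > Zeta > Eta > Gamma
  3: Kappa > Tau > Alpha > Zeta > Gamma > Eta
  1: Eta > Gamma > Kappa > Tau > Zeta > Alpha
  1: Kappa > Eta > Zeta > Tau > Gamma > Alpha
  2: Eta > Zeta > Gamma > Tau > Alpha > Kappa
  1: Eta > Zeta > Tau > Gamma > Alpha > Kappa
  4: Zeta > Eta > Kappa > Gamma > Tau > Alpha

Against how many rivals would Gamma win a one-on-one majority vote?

Gamma against each rival (15 members):
Gamma vs Kappa: 1+2+1 = 4 for Gamma, 11 for Kappa — Kappa by 11–4.
Gamma–Zeta: Zeta 14–1.
Gamma vs Tau: Tau wins 8–7.
Gamma vs Alpha: Gamma is ranked higher on 1+1+2+1+4 = 9 ballots, Alpha on 6. Gamma wins 9–6.
Gamma–Eta: Eta 12–3.
Gamma beats Alpha; loses to Kappa, Zeta, Tau, Eta — 1 pairwise win.

1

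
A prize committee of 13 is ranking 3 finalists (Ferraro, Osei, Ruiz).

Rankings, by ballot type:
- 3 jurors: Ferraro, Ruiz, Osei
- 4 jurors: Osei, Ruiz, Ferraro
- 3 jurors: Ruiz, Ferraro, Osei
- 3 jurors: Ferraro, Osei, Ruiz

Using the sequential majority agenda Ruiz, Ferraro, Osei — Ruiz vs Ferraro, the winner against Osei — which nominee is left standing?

Round 1: Ruiz vs Ferraro — 7–6, Ruiz advances.
Round 2: Ruiz vs Osei — 6–7, Osei advances.
The agenda winner is Osei.

Osei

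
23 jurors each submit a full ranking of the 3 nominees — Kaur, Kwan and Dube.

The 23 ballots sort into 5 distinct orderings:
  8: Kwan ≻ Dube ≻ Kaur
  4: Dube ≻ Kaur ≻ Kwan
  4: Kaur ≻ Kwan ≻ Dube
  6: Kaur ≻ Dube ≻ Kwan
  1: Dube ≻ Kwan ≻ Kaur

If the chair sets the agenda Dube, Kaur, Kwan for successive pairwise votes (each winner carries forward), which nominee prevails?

Round 1: Dube vs Kaur — 13–10, Dube advances.
Round 2: Dube vs Kwan — 11–12, Kwan advances.
The agenda winner is Kwan.

Kwan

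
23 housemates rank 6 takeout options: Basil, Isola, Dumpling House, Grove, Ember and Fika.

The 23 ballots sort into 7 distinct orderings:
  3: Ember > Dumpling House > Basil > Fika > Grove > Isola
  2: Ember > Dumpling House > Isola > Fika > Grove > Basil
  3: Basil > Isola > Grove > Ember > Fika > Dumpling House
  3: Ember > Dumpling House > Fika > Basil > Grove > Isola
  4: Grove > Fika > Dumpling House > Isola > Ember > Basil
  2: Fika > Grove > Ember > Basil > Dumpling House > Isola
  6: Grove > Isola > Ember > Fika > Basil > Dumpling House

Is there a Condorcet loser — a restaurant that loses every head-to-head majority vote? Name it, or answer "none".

Basil

Pairwise majorities:
Basil vs Isola: Basil is ranked higher on 3+3+3+2 = 11 ballots, Isola on 12. Isola wins 12–11.
Basil–Dumpling House: Dumpling House 12–11.
Basil–Grove: Grove 14–9.
Basil vs Ember: Basil is ranked higher on 3 ballots, Ember on 20. Ember wins 20–3.
Basil vs Fika: Basil preferred on 3+3 = 6 ballots; Fika wins 17–6.
Isola–Dumpling House: Dumpling House 14–9.
Isola vs Grove: Grove, 18–5.
Isola vs Ember: Isola preferred on 3+4+6 = 13 ballots; Isola wins 13–10.
Isola vs Fika: Fika, 12–11.
Dumpling House vs Grove: Grove wins 15–8.
Dumpling House vs Ember: 4 for Dumpling House, 19 for Ember — Ember by 19–4.
Dumpling House vs Fika: Fika, 15–8.
Grove–Ember: Grove 15–8.
Grove vs Fika: Grove, 13–10.
Ember vs Fika: Ember, 17–6.
Basil loses to every other restaurant — it is the Condorcet loser.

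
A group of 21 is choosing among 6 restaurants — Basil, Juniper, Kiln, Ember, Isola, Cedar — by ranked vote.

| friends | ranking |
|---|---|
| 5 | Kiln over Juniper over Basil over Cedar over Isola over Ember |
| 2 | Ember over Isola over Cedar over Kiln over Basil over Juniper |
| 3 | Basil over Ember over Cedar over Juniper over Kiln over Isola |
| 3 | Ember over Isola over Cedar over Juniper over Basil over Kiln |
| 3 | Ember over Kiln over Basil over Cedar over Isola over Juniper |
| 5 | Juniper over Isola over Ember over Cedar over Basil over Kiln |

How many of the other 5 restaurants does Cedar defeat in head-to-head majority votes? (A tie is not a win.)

Cedar against each rival (21 friends):
Cedar vs Basil: Cedar is ranked higher on 2+3+5 = 10 ballots, Basil on 11. Basil wins 11–10.
Cedar vs Juniper: 2+3+3+3 = 11 for Cedar, 10 for Juniper — Cedar by 11–10.
Cedar vs Kiln: 13 to 8, Cedar.
Cedar vs Ember: Cedar preferred on 5 ballots; Ember wins 16–5.
Cedar vs Isola: Cedar wins 11–10.
Cedar beats Juniper, Kiln, Isola; loses to Basil, Ember — 3 pairwise wins.

3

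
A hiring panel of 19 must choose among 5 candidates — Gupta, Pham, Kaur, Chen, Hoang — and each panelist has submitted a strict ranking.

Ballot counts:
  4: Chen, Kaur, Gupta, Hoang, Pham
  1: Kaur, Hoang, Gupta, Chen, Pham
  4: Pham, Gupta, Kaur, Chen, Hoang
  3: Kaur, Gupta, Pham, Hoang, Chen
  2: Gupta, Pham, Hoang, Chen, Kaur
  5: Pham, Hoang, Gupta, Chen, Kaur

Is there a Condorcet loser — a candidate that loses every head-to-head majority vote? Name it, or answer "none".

none

Head-to-head results (19 committee members):
Gupta vs Pham: 4+1+3+2 = 10 for Gupta, 9 for Pham — Gupta by 10–9.
Gupta vs Kaur: Gupta preferred on 4+2+5 = 11 ballots; Gupta wins 11–8.
Gupta vs Chen: Gupta is ranked higher on 1+4+3+2+5 = 15 ballots, Chen on 4. Gupta wins 15–4.
Gupta vs Hoang: Gupta wins 13–6.
Pham vs Kaur: 4+2+5 = 11 for Pham, 8 for Kaur — Pham by 11–8.
Pham vs Chen: Pham wins 14–5.
Pham vs Hoang: Pham wins 14–5.
Kaur–Chen: Chen 11–8.
Kaur vs Hoang: Kaur preferred on 4+1+4+3 = 12 ballots; Kaur wins 12–7.
Chen vs Hoang: 8 to 11, Hoang.
Every candidate wins at least one matchup (Gupta beats Pham; Pham beats Kaur; Kaur beats Hoang; Chen beats Kaur; Hoang beats Chen), so there is no Condorcet loser.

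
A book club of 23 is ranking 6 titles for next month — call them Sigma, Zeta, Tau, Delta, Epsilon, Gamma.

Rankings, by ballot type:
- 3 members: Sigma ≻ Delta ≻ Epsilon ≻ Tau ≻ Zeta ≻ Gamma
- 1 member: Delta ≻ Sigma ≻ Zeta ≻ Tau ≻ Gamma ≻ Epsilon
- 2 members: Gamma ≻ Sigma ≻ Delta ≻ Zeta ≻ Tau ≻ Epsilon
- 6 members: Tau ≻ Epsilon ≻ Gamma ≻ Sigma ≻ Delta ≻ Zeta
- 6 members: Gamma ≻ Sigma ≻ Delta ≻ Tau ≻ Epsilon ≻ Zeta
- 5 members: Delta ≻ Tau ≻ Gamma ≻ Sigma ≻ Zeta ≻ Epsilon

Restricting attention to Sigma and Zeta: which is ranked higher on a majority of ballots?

Ballots ranking Sigma above Zeta: 3 + 1 + 2 + 6 + 6 + 5 = 23.
Ballots ranking Zeta above Sigma: 23 − 23 = 0.
Sigma wins the head-to-head 23–0.

Sigma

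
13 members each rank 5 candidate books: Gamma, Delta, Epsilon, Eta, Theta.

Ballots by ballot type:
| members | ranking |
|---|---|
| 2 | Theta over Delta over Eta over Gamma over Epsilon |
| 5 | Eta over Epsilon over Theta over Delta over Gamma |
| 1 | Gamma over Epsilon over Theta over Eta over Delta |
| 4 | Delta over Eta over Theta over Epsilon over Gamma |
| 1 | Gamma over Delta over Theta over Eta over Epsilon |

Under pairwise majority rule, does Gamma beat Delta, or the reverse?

Delta

Ballots ranking Gamma above Delta: 1 + 1 = 2.
Ballots ranking Delta above Gamma: 13 − 2 = 11.
Delta wins the head-to-head 11–2.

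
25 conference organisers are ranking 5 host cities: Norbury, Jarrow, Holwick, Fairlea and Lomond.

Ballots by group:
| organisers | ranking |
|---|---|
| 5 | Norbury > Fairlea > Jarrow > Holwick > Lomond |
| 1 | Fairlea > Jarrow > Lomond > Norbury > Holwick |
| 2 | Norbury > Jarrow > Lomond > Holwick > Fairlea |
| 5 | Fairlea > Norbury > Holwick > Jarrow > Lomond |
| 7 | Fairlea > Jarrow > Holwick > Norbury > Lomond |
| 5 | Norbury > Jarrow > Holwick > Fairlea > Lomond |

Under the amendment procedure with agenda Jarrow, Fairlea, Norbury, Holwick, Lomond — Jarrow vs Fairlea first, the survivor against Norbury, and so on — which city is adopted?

Fairlea

Round 1: Jarrow vs Fairlea — 7–18, Fairlea advances.
Round 2: Fairlea vs Norbury — 13–12, Fairlea advances.
Round 3: Fairlea vs Holwick — 18–7, Fairlea advances.
Round 4: Fairlea vs Lomond — 23–2, Fairlea advances.
Fairlea survives the agenda.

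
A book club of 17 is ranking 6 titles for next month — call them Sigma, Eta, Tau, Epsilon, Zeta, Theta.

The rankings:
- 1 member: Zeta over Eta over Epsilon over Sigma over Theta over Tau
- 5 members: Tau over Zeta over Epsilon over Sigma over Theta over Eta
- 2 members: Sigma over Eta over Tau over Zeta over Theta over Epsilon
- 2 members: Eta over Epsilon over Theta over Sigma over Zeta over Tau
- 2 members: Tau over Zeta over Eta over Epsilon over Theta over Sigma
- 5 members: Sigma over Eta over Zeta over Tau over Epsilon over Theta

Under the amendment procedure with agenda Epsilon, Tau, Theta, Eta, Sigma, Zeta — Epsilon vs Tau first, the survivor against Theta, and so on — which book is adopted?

Round 1: Epsilon vs Tau — 3–14, Tau advances.
Round 2: Tau vs Theta — 14–3, Tau advances.
Round 3: Tau vs Eta — 7–10, Eta advances.
Round 4: Eta vs Sigma — 5–12, Sigma advances.
Round 5: Sigma vs Zeta — 9–8, Sigma advances.
The agenda winner is Sigma.

Sigma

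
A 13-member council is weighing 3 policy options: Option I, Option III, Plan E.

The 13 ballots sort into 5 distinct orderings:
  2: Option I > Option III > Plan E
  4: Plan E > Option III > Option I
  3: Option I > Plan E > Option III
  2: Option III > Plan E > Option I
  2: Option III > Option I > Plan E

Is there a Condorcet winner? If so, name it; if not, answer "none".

none

Pairwise majorities:
Option I vs Option III: Option III wins 8–5.
Option I vs Plan E: Option I, 7–6.
Option III vs Plan E: Plan E, 7–6.
Every option loses at least once (Option I loses to Option III; Option III loses to Plan E; Plan E loses to Option I). The majority relation contains the cycle Option I beats Plan E beats Option III beats Option I, so there is no Condorcet winner.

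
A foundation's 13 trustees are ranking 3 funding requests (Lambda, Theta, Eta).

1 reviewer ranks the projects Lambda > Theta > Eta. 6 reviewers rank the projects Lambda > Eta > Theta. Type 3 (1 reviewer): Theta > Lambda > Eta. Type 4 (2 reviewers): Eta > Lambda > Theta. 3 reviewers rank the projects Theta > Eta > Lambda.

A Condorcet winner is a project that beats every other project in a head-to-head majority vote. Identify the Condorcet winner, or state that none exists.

Lambda

Pairwise majorities:
Lambda vs Theta: Lambda is ranked higher on 1+6+2 = 9 ballots, Theta on 4. Lambda wins 9–4.
Lambda vs Eta: 8 to 5, Lambda.
Theta vs Eta: Theta is ranked higher on 1+1+3 = 5 ballots, Eta on 8. Eta wins 8–5.
Lambda beats each of Theta, Eta — Lambda is the Condorcet winner.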